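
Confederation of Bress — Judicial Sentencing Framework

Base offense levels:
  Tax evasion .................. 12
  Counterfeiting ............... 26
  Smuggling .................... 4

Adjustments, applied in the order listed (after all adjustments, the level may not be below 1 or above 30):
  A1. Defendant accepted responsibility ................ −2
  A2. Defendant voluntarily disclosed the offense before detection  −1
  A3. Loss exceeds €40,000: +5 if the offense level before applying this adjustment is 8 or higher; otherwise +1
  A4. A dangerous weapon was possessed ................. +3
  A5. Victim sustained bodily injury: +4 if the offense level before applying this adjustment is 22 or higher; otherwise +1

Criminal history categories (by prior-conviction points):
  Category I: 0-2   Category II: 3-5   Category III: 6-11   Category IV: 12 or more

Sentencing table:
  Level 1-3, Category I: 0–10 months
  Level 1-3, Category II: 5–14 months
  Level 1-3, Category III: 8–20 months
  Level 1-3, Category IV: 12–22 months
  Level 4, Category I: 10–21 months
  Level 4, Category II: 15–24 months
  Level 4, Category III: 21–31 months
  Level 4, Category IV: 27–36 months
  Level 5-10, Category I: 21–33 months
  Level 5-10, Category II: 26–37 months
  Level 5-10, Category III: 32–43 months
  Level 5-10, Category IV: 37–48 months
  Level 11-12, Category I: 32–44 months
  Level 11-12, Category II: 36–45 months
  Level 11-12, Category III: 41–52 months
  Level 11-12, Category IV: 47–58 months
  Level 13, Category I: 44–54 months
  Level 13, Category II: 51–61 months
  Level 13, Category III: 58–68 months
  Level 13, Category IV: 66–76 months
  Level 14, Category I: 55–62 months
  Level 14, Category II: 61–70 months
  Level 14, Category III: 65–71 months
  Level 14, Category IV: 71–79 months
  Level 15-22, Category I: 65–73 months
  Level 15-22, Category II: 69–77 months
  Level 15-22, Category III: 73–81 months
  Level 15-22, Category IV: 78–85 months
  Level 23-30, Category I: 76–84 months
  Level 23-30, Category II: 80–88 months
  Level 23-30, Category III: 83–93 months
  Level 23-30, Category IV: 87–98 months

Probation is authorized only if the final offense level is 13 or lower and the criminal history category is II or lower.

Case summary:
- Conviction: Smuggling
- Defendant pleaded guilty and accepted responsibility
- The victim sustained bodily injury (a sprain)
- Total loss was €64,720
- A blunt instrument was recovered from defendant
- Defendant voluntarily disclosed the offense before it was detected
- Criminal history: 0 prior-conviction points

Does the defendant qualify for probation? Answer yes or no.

Yes

Base offense level for smuggling: 4.
A1 applies: 4 − 2 = 2.
A2 applies: 2 − 1 = 1.
A3 applies (level before this adjustment is 1 < 8, so +1): 1 + 1 = 2.
A4 applies: 2 + 3 = 5.
A5 applies (level before this adjustment is 5 < 22, so +1): 5 + 1 = 6.
Final offense level: 6.
Criminal history: 0 prior points → Category I (0-2).
Level 6 falls in the 5-10 band.
Grid: Level 5-10 × Category I = 21-33 months.
Probation check: level 6 ≤ 13 and category I ≤ II → eligible.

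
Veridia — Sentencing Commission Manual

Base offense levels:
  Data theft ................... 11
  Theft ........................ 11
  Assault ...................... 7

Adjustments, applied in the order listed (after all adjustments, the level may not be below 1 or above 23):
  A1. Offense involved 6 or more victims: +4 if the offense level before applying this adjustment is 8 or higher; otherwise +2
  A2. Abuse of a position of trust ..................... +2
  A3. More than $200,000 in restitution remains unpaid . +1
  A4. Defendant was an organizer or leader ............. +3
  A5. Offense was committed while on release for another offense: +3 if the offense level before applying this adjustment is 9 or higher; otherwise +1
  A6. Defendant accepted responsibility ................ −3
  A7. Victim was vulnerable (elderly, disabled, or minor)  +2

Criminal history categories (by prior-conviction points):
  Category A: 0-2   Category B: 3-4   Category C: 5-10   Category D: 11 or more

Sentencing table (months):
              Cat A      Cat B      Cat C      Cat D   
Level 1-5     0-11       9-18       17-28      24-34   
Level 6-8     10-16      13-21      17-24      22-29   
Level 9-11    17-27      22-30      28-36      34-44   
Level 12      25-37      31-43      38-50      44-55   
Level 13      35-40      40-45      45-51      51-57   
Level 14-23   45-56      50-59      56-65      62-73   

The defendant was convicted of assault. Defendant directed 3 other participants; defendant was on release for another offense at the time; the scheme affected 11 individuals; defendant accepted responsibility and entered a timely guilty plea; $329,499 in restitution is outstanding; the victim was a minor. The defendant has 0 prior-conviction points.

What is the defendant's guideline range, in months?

Base offense level for assault: 7.
A1 applies (level before this adjustment is 7 < 8, so +2): 7 + 2 = 9.
A3 applies: 9 + 1 = 10.
A4 applies: 10 + 3 = 13.
A5 applies (level before this adjustment is 13 ≥ 9, so +3): 13 + 3 = 16.
A6 applies: 16 − 3 = 13.
A7 applies: 13 + 2 = 15.
Final offense level: 15.
Criminal history: 0 prior points → Category A (0-2).
Level 15 falls in the 14-23 band.
Grid: Level 14-23 × Category A = 45-56 months.

45-56 months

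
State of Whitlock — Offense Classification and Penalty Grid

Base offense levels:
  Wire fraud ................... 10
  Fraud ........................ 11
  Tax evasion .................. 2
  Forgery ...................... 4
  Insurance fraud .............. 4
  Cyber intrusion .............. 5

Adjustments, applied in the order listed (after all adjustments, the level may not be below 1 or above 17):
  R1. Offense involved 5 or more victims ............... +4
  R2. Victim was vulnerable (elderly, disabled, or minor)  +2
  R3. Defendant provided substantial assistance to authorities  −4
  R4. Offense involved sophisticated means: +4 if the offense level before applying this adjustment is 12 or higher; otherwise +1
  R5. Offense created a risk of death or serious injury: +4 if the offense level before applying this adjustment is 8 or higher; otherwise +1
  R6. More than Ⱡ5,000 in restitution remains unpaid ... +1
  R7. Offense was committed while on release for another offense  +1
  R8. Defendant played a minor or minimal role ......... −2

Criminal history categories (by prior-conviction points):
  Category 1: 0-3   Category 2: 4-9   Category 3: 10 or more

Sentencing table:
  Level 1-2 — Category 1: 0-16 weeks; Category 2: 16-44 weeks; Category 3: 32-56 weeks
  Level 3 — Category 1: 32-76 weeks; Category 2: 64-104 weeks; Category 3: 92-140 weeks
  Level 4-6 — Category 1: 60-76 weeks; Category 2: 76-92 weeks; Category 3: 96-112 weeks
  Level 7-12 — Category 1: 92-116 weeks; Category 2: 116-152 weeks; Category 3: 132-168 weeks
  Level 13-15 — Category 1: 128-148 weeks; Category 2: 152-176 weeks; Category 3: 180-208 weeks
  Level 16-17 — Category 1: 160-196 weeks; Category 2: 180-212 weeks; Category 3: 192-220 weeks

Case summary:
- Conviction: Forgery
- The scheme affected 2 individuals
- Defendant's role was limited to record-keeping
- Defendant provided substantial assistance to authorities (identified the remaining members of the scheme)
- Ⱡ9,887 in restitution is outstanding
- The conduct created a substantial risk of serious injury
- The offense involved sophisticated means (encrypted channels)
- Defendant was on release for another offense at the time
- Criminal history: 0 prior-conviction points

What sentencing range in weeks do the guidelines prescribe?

Base offense level for forgery: 4.
R2 does not apply.
R3 applies: 4 − 4 = 0.
R4 applies (level before this adjustment is 0 < 12, so +1): 0 + 1 = 1.
R5 applies (level before this adjustment is 1 < 8, so +1): 1 + 1 = 2.
R6 applies: 2 + 1 = 3.
R7 applies: 3 + 1 = 4.
R8 applies: 4 − 2 = 2.
Final offense level: 2.
Criminal history: 0 prior points → Category 1 (0-3).
Level 2 falls in the 1-2 band.
Grid: Level 1-2 × Category 1 = 0-16 weeks.

0-16 weeks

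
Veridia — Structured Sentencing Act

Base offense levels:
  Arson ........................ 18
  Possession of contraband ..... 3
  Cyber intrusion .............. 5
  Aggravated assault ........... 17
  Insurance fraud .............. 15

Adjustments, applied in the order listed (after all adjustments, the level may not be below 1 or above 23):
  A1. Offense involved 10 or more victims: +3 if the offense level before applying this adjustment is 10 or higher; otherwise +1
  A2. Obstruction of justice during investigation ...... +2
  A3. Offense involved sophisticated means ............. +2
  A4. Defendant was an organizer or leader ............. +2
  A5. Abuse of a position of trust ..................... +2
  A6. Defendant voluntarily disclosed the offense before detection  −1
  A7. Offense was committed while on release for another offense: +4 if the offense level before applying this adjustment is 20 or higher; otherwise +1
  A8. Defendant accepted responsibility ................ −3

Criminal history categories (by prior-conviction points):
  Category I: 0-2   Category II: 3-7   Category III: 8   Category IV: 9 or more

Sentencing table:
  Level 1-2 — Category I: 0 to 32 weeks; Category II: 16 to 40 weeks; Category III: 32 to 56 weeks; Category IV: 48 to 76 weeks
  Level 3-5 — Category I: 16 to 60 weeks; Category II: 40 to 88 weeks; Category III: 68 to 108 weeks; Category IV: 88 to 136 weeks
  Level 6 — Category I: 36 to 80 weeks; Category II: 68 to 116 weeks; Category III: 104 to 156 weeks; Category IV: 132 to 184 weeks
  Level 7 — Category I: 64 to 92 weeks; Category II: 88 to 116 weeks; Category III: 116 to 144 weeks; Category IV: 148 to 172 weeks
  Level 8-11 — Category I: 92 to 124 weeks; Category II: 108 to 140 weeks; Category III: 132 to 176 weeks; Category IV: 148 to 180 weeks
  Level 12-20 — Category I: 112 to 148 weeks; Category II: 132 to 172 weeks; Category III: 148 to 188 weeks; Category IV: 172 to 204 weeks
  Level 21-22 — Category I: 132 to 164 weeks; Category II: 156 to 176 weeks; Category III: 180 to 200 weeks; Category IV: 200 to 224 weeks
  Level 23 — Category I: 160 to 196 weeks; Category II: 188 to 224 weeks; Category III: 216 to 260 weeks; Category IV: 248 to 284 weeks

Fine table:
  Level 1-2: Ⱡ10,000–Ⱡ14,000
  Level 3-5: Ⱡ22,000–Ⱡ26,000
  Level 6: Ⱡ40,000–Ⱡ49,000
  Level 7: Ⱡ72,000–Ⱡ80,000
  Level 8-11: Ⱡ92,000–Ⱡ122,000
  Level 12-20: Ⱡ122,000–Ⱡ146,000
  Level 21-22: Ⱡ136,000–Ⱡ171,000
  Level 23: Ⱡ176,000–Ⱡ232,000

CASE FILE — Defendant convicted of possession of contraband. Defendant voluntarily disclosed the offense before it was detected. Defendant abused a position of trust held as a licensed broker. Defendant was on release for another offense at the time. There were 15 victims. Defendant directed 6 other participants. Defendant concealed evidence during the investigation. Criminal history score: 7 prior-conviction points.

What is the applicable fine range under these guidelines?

Ⱡ92,000–Ⱡ122,000

Base offense level for possession of contraband: 3.
A1 applies (level before this adjustment is 3 < 10, so +1): 3 + 1 = 4.
A2 applies: 4 + 2 = 6.
A4 applies: 6 + 2 = 8.
A5 applies: 8 + 2 = 10.
A6 applies: 10 − 1 = 9.
A7 applies (level before this adjustment is 9 < 20, so +1): 9 + 1 = 10.
A8 does not apply.
Final offense level: 10.
Level 10 falls in the 8-11 band.
Fine table: Level 8-11 → Ⱡ92,000–Ⱡ122,000.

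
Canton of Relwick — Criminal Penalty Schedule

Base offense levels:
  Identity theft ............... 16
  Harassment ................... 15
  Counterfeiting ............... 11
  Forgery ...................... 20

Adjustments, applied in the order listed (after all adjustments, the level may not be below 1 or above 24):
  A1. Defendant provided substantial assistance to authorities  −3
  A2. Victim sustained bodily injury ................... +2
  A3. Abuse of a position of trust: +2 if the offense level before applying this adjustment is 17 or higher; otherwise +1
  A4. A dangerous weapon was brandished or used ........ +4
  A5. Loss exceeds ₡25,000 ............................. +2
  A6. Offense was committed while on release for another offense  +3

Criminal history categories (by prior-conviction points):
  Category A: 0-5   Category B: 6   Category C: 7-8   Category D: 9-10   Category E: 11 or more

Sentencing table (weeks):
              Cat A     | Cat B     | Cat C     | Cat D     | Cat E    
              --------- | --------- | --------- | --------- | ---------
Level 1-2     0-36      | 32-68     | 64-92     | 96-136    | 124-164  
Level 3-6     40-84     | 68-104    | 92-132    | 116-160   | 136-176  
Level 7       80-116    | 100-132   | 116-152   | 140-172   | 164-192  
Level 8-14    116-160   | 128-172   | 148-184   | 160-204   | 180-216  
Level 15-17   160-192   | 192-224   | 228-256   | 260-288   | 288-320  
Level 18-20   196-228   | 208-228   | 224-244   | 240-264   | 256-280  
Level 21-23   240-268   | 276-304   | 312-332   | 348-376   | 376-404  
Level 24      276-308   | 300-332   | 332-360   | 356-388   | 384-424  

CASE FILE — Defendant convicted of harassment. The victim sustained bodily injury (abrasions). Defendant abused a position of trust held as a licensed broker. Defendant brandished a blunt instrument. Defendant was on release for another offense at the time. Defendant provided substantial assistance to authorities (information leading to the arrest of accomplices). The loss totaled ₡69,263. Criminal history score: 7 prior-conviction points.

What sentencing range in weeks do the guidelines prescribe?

Base offense level for harassment: 15.
A1 applies: 15 − 3 = 12.
A2 applies: 12 + 2 = 14.
A3 applies (level before this adjustment is 14 < 17, so +1): 14 + 1 = 15.
A4 applies: 15 + 4 = 19.
A5 applies: 19 + 2 = 21.
A6 applies: 21 + 3 = 24.
Final offense level: 24.
Criminal history: 7 prior points → Category C (7-8).
Level 24 falls in the 24 band.
Grid: Level 24 × Category C = 332-360 weeks.

332-360 weeks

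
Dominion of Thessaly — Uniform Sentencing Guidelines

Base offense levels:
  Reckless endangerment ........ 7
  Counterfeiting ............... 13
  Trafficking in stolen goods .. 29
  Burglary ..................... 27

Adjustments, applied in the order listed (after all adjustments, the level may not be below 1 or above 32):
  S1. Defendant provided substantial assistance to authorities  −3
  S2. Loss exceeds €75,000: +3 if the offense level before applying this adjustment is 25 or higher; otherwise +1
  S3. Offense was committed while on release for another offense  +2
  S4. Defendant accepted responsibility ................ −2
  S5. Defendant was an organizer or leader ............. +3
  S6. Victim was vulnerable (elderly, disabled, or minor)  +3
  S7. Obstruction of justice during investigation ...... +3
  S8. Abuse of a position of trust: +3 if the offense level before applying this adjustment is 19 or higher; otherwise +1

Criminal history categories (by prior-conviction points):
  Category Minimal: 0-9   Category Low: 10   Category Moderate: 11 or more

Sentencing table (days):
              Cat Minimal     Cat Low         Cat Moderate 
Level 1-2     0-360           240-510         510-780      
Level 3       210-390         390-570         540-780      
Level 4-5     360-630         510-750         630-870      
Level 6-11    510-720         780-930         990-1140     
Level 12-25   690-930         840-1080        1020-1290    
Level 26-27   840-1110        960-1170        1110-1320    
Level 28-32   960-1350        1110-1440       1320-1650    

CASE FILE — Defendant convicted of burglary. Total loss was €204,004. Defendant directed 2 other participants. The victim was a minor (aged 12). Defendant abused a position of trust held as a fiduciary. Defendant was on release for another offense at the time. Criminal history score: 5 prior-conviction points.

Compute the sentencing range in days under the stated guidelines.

960-1350 days

Base offense level for burglary: 27.
S2 applies (level before this adjustment is 27 ≥ 25, so +3): 27 + 3 = 30.
S3 applies: 30 + 2 = 32.
S4 does not apply.
S5 applies: 32 + 3 = 35.
S6 applies: 35 + 3 = 38.
S8 applies (level before this adjustment is 38 ≥ 19, so +3): 38 + 3 = 41.
Level 41 exceeds the maximum of 32; capped at 32.
Final offense level: 32.
Criminal history: 5 prior points → Category Minimal (0-9).
Level 32 falls in the 28-32 band.
Grid: Level 28-32 × Category Minimal = 960-1350 days.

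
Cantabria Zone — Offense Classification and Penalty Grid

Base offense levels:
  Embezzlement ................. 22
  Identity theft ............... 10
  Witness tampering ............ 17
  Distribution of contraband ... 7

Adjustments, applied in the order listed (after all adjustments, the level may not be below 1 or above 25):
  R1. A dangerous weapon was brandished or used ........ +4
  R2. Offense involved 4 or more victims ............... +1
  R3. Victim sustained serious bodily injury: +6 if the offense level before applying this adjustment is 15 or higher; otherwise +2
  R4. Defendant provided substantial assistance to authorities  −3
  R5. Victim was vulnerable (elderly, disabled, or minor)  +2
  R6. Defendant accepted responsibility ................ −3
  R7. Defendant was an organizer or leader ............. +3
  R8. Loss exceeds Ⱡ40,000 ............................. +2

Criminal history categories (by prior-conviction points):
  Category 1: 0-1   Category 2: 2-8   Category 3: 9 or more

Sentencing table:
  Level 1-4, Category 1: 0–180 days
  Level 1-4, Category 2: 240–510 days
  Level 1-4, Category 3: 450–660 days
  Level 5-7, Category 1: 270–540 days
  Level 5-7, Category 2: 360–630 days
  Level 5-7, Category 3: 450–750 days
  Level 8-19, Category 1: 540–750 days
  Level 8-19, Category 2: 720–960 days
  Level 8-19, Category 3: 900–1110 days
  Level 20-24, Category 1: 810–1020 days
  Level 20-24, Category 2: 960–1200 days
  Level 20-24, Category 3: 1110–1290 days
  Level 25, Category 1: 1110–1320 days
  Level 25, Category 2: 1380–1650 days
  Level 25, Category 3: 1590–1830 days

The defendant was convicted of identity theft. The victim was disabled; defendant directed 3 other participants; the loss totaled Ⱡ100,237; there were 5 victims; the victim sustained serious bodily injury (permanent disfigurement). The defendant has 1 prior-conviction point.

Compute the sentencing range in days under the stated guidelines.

Base offense level for identity theft: 10.
R1 does not apply.
R2 applies: 10 + 1 = 11.
R3 applies (level before this adjustment is 11 < 15, so +2): 11 + 2 = 13.
R5 applies: 13 + 2 = 15.
R7 applies: 15 + 3 = 18.
R8 applies: 18 + 2 = 20.
Final offense level: 20.
Criminal history: 1 prior point → Category 1 (0-1).
Level 20 falls in the 20-24 band.
Grid: Level 20-24 × Category 1 = 810-1020 days.

810-1020 days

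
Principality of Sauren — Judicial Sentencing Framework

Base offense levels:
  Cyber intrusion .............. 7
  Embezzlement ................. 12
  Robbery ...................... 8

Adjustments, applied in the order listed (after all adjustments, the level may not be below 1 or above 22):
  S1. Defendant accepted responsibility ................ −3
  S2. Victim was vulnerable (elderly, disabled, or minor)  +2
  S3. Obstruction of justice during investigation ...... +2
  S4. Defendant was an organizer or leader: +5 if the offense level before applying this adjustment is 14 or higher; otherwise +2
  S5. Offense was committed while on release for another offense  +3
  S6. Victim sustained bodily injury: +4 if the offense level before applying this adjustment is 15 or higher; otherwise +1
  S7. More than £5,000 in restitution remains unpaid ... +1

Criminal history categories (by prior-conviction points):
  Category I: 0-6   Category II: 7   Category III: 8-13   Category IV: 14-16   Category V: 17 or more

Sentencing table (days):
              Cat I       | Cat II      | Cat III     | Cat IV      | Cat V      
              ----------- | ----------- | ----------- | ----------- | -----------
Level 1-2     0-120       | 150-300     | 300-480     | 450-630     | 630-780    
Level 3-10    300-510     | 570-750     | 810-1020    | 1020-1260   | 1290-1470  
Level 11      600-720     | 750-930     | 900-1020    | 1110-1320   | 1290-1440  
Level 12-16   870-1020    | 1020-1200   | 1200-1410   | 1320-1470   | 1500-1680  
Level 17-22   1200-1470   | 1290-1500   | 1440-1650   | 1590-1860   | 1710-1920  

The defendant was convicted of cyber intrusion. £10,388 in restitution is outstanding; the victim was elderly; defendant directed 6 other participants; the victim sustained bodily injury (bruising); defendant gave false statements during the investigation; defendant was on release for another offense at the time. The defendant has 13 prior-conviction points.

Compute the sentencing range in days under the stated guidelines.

1440-1650 days

Base offense level for cyber intrusion: 7.
S1 does not apply.
S2 applies: 7 + 2 = 9.
S3 applies: 9 + 2 = 11.
S4 applies (level before this adjustment is 11 < 14, so +2): 11 + 2 = 13.
S5 applies: 13 + 3 = 16.
S6 applies (level before this adjustment is 16 ≥ 15, so +4): 16 + 4 = 20.
S7 applies: 20 + 1 = 21.
Final offense level: 21.
Criminal history: 13 prior points → Category III (8-13).
Level 21 falls in the 17-22 band.
Grid: Level 17-22 × Category III = 1440-1650 days.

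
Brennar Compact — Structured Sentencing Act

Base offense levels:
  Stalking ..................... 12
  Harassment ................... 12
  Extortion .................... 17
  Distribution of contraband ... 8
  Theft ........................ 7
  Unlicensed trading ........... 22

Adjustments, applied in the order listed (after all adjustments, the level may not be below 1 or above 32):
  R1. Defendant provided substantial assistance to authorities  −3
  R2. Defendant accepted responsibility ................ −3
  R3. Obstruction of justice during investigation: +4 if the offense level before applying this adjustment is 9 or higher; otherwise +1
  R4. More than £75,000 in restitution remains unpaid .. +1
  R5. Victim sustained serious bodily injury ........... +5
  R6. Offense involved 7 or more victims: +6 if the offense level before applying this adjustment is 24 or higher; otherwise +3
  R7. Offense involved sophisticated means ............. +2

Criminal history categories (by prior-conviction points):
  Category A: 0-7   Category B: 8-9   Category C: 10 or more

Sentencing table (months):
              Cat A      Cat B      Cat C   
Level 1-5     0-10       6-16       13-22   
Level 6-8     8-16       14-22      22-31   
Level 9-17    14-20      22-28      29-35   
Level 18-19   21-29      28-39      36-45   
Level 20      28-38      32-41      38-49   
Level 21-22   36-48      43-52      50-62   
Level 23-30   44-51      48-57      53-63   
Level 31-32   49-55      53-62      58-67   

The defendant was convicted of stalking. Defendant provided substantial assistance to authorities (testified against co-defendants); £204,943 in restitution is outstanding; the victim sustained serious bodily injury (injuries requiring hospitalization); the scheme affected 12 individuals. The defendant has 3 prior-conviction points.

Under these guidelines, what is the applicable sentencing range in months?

21-29 months

Base offense level for stalking: 12.
R1 applies: 12 − 3 = 9.
R3 does not apply.
R4 applies: 9 + 1 = 10.
R5 applies: 10 + 5 = 15.
R6 applies (level before this adjustment is 15 < 24, so +3): 15 + 3 = 18.
Final offense level: 18.
Criminal history: 3 prior points → Category A (0-7).
Level 18 falls in the 18-19 band.
Grid: Level 18-19 × Category A = 21-29 months.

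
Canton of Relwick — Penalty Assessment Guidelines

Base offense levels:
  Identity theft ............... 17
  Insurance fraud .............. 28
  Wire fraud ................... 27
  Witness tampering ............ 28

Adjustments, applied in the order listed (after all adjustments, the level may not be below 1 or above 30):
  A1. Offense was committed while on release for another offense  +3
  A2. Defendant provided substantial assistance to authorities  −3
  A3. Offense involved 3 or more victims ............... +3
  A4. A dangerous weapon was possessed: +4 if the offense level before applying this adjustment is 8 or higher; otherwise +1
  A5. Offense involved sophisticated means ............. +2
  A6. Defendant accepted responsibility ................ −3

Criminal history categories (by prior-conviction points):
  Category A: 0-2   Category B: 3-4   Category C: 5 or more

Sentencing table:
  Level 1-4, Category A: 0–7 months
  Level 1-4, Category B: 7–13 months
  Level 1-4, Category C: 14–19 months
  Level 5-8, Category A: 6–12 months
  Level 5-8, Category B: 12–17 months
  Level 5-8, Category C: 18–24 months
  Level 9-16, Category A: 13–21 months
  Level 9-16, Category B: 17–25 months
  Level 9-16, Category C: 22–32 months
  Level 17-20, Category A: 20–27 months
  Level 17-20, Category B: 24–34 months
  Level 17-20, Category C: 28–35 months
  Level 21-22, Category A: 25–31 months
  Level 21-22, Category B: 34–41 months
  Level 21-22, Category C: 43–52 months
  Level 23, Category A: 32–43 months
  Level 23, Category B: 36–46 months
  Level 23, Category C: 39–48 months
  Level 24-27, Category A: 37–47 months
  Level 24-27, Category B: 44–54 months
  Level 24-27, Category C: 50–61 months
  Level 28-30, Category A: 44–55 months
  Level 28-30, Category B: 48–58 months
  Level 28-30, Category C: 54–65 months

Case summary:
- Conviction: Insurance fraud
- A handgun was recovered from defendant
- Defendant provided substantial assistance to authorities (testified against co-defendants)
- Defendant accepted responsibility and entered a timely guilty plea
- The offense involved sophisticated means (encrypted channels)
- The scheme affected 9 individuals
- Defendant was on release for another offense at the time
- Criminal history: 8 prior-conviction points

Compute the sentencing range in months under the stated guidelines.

Base offense level for insurance fraud: 28.
A1 applies: 28 + 3 = 31.
A2 applies: 31 − 3 = 28.
A3 applies: 28 + 3 = 31.
A4 applies (level before this adjustment is 31 ≥ 8, so +4): 31 + 4 = 35.
A5 applies: 35 + 2 = 37.
A6 applies: 37 − 3 = 34.
Level 34 exceeds the maximum of 30; capped at 30.
Final offense level: 30.
Criminal history: 8 prior points → Category C (5+).
Level 30 falls in the 28-30 band.
Grid: Level 28-30 × Category C = 54-65 months.

54-65 months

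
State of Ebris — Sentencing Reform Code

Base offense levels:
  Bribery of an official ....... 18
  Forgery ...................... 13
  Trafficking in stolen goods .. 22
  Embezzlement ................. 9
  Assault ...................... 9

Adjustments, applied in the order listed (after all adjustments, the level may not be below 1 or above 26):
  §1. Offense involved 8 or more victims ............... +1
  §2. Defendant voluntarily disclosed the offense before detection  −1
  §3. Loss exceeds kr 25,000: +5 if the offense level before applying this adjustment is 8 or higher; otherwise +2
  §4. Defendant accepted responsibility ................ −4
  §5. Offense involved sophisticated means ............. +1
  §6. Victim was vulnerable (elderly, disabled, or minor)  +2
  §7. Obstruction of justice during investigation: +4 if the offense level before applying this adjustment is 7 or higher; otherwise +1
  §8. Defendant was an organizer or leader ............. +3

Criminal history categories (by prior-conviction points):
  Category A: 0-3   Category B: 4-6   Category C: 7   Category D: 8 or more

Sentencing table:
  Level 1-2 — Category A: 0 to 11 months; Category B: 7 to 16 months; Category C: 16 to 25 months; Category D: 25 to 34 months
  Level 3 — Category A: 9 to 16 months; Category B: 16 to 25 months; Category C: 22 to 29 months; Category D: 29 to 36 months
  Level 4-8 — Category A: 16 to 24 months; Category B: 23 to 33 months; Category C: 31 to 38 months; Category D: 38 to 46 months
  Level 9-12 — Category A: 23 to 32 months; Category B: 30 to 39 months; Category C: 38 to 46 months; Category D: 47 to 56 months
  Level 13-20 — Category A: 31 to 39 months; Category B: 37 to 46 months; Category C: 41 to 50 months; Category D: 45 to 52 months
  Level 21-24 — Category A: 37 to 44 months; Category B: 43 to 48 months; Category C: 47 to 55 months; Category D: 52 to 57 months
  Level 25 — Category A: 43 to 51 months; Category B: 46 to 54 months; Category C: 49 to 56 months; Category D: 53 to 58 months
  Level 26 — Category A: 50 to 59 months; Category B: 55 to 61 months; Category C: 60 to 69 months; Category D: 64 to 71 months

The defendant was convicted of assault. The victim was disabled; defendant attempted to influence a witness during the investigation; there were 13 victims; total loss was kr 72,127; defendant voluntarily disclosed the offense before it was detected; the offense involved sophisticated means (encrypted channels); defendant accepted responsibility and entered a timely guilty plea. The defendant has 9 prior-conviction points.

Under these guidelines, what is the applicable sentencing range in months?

Base offense level for assault: 9.
§1 applies: 9 + 1 = 10.
§2 applies: 10 − 1 = 9.
§3 applies (level before this adjustment is 9 ≥ 8, so +5): 9 + 5 = 14.
§4 applies: 14 − 4 = 10.
§5 applies: 10 + 1 = 11.
§6 applies: 11 + 2 = 13.
§7 applies (level before this adjustment is 13 ≥ 7, so +4): 13 + 4 = 17.
Final offense level: 17.
Criminal history: 9 prior points → Category D (8+).
Level 17 falls in the 13-20 band.
Grid: Level 13-20 × Category D = 45-52 months.

45-52 months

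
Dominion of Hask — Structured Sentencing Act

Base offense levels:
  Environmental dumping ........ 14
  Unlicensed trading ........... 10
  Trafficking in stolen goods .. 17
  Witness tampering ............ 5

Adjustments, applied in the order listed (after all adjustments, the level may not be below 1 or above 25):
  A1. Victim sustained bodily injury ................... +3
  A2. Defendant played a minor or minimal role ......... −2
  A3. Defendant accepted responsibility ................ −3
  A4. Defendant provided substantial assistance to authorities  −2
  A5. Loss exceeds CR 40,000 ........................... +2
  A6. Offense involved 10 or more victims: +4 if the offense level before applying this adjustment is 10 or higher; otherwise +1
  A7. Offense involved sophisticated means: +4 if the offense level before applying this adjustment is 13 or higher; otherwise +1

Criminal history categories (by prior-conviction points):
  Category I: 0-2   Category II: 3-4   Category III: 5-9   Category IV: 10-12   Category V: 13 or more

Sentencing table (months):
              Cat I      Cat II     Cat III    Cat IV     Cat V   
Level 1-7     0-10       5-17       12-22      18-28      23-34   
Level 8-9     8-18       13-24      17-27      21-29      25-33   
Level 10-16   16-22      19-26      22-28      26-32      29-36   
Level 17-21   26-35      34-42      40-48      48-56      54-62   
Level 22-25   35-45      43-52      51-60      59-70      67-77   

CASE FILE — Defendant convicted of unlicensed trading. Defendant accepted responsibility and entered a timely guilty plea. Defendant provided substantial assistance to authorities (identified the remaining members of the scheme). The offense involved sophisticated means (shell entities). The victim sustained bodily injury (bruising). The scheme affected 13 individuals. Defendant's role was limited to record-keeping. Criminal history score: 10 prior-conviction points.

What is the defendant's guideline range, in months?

Base offense level for unlicensed trading: 10.
A1 applies: 10 + 3 = 13.
A2 applies: 13 − 2 = 11.
A3 applies: 11 − 3 = 8.
A4 applies: 8 − 2 = 6.
A5 does not apply.
A6 applies (level before this adjustment is 6 < 10, so +1): 6 + 1 = 7.
A7 applies (level before this adjustment is 7 < 13, so +1): 7 + 1 = 8.
Final offense level: 8.
Criminal history: 10 prior points → Category IV (10-12).
Level 8 falls in the 8-9 band.
Grid: Level 8-9 × Category IV = 21-29 months.

21-29 months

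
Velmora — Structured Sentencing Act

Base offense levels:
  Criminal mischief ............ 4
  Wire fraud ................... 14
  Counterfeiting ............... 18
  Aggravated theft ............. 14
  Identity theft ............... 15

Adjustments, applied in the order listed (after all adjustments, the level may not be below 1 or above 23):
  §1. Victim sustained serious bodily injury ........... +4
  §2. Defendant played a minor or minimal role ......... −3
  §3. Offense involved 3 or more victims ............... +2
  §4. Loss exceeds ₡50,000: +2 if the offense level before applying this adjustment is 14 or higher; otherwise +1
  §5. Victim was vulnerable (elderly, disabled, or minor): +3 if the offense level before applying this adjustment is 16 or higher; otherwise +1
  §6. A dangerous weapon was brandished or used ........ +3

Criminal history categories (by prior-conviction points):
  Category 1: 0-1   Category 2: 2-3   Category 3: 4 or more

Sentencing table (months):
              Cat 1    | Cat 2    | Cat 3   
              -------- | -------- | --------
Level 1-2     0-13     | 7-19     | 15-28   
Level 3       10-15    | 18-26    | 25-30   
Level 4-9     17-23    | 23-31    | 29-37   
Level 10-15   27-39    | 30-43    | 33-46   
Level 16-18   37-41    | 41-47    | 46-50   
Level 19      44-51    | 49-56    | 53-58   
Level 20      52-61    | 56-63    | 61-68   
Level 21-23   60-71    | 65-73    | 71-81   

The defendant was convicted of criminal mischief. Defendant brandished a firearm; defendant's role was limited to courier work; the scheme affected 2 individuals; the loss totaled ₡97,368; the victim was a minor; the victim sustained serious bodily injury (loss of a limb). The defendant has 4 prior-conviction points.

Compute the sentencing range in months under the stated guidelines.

Base offense level for criminal mischief: 4.
§1 applies: 4 + 4 = 8.
§2 applies: 8 − 3 = 5.
§3 does not apply.
§4 applies (level before this adjustment is 5 < 14, so +1): 5 + 1 = 6.
§5 applies (level before this adjustment is 6 < 16, so +1): 6 + 1 = 7.
§6 applies: 7 + 3 = 10.
Final offense level: 10.
Criminal history: 4 prior points → Category 3 (4+).
Level 10 falls in the 10-15 band.
Grid: Level 10-15 × Category 3 = 33-46 months.

33-46 months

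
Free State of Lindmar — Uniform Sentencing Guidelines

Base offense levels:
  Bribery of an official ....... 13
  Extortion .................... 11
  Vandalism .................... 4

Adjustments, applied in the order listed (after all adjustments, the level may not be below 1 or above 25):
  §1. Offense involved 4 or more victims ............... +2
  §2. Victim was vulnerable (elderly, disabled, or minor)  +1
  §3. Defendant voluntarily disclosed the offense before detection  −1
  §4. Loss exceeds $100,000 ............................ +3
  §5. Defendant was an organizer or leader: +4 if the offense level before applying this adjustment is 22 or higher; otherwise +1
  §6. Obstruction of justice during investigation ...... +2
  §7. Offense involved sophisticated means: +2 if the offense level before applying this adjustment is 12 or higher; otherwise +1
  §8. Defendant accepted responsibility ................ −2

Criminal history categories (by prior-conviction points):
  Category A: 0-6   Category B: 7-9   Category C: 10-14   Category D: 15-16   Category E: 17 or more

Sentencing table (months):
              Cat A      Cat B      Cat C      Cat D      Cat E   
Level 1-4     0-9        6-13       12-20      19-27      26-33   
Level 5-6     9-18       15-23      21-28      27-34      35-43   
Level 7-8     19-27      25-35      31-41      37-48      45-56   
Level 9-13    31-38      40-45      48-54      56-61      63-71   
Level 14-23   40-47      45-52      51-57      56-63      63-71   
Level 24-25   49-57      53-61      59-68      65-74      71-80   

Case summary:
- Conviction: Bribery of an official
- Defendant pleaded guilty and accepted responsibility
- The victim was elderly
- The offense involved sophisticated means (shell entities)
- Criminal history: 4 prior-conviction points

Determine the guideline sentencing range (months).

Base offense level for bribery of an official: 13.
§2 applies: 13 + 1 = 14.
§3 does not apply.
§7 applies (level before this adjustment is 14 ≥ 12, so +2): 14 + 2 = 16.
§8 applies: 16 − 2 = 14.
Final offense level: 14.
Criminal history: 4 prior points → Category A (0-6).
Level 14 falls in the 14-23 band.
Grid: Level 14-23 × Category A = 40-47 months.

40-47 months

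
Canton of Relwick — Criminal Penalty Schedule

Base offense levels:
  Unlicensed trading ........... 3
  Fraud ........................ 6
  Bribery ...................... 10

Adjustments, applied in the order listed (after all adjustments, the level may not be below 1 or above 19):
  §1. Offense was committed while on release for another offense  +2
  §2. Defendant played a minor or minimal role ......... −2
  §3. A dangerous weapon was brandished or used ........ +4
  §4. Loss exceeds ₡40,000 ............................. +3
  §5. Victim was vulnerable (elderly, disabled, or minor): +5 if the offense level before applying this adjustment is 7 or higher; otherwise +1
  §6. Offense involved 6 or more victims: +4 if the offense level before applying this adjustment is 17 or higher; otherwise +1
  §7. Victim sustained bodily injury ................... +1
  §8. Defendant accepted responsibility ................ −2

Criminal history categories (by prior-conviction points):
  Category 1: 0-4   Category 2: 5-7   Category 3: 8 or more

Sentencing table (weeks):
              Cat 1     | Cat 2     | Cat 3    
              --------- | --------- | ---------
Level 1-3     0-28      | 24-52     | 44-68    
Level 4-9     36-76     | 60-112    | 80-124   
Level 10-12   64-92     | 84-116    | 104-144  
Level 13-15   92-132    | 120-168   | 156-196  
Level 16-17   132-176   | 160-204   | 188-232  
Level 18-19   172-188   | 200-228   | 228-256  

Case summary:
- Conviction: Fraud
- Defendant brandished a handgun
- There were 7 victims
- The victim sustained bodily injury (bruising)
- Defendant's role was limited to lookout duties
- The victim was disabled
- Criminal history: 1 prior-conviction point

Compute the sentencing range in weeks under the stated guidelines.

92-132 weeks

Base offense level for fraud: 6.
§1 does not apply.
§2 applies: 6 − 2 = 4.
§3 applies: 4 + 4 = 8.
§5 applies (level before this adjustment is 8 ≥ 7, so +5): 8 + 5 = 13.
§6 applies (level before this adjustment is 13 < 17, so +1): 13 + 1 = 14.
§7 applies: 14 + 1 = 15.
Final offense level: 15.
Criminal history: 1 prior point → Category 1 (0-4).
Level 15 falls in the 13-15 band.
Grid: Level 13-15 × Category 1 = 92-132 weeks.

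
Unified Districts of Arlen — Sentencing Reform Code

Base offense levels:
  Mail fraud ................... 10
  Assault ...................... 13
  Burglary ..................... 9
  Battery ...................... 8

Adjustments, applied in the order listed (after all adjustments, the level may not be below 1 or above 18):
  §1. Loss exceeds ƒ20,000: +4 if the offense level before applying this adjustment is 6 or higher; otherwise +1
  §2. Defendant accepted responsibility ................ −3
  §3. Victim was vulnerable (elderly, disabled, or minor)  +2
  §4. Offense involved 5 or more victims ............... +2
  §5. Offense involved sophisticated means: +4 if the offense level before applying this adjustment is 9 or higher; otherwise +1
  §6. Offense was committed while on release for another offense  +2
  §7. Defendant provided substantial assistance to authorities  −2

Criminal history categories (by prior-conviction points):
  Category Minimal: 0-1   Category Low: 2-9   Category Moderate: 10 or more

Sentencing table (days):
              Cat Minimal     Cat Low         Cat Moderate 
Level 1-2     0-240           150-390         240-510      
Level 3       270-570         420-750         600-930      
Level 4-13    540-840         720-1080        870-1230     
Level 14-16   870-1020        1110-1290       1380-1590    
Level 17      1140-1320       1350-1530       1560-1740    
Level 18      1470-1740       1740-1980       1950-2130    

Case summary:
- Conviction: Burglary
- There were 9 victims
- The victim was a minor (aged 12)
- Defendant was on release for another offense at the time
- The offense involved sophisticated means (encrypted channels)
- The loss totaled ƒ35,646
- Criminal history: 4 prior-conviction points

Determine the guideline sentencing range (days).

Base offense level for burglary: 9.
§1 applies (level before this adjustment is 9 ≥ 6, so +4): 9 + 4 = 13.
§3 applies: 13 + 2 = 15.
§4 applies: 15 + 2 = 17.
§5 applies (level before this adjustment is 17 ≥ 9, so +4): 17 + 4 = 21.
§6 applies: 21 + 2 = 23.
§7 does not apply.
Level 23 exceeds the maximum of 18; capped at 18.
Final offense level: 18.
Criminal history: 4 prior points → Category Low (2-9).
Level 18 falls in the 18 band.
Grid: Level 18 × Category Low = 1740-1980 days.

1740-1980 days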